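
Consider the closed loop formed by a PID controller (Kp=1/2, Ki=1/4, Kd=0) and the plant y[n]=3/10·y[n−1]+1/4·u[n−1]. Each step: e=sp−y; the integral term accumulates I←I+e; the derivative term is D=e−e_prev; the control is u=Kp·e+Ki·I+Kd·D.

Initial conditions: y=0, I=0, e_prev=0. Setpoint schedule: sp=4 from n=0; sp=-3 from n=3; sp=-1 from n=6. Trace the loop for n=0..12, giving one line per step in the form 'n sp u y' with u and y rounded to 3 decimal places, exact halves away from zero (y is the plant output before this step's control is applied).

(exact arithmetic carried between steps; '≈' marks a value shown rounded to 6 d.p. or computed from one; I and e_prev carry over from the previous line; the table rounds u and y to 3 d.p., halves away from zero)
n=0: y=0, sp=4, e=sp−y=4; I=4, D=e−e_prev=4; u=1/2·4+1/4·4+0·4=3; next y=3/10·0+1/4·3=0.75
n=1: y=0.75, sp=4, e=sp−y=3.25; I=7.25, D=e−e_prev=-0.75; u=1/2·3.25+1/4·7.25+0·(-0.75)=3.4375; next y=3/10·0.75+1/4·3.4375=1.084375
n=2: y=1.084375, sp=4, e=sp−y=2.915625; I=10.165625, D=e−e_prev=-0.334375; u=1/2·2.915625+1/4·10.165625+0·(-0.334375)≈3.999219; next y=3/10·1.084375+1/4·3.999219≈1.325117
n=3: y≈1.325117, sp=-3, e=sp−y≈-4.325117; I≈5.840508, D=e−e_prev≈-7.240742; u=1/2·(-4.325117)+1/4·5.840508+0·(-7.240742)≈-0.702432; next y=3/10·1.325117+1/4·(-0.702432)≈0.221927
n=4: y≈0.221927, sp=-3, e=sp−y≈-3.221927; I≈2.618581, D=e−e_prev≈1.103190; u=1/2·(-3.221927)+1/4·2.618581+0·1.103190≈-0.956318; next y=3/10·0.221927+1/4·(-0.956318)≈-0.172501
n=5: y≈-0.172501, sp=-3, e=sp−y≈-2.827499; I≈-0.208918, D=e−e_prev≈0.394429; u=1/2·(-2.827499)+1/4·(-0.208918)+0·0.394429≈-1.465979; next y=3/10·(-0.172501)+1/4·(-1.465979)≈-0.418245
n=6: y≈-0.418245, sp=-1, e=sp−y≈-0.581755; I≈-0.790673, D=e−e_prev≈2.245744; u=1/2·(-0.581755)+1/4·(-0.790673)+0·2.245744≈-0.488546; next y=3/10·(-0.418245)+1/4·(-0.488546)≈-0.247610
n=7: y≈-0.247610, sp=-1, e=sp−y≈-0.752390; I≈-1.543063, D=e−e_prev≈-0.170635; u=1/2·(-0.752390)+1/4·(-1.543063)+0·(-0.170635)≈-0.761961; next y=3/10·(-0.247610)+1/4·(-0.761961)≈-0.264773
n=8: y≈-0.264773, sp=-1, e=sp−y≈-0.735227; I≈-2.278290, D=e−e_prev≈0.017163; u=1/2·(-0.735227)+1/4·(-2.278290)+0·0.017163≈-0.937186; next y=3/10·(-0.264773)+1/4·(-0.937186)≈-0.313728
n=9: y≈-0.313728, sp=-1, e=sp−y≈-0.686272; I≈-2.964561, D=e−e_prev≈0.048955; u=1/2·(-0.686272)+1/4·(-2.964561)+0·0.048955≈-1.084276; next y=3/10·(-0.313728)+1/4·(-1.084276)≈-0.365188
n=10: y≈-0.365188, sp=-1, e=sp−y≈-0.634812; I≈-3.599374, D=e−e_prev≈0.051459; u=1/2·(-0.634812)+1/4·(-3.599374)+0·0.051459≈-1.217250; next y=3/10·(-0.365188)+1/4·(-1.217250)≈-0.413869
n=11: y≈-0.413869, sp=-1, e=sp−y≈-0.586131; I≈-4.185505, D=e−e_prev≈0.048681; u=1/2·(-0.586131)+1/4·(-4.185505)+0·0.048681≈-1.339442; next y=3/10·(-0.413869)+1/4·(-1.339442)≈-0.459021
n=12: y≈-0.459021, sp=-1, e=sp−y≈-0.540979; I≈-4.726484, D=e−e_prev≈0.045152; u=1/2·(-0.540979)+1/4·(-4.726484)+0·0.045152≈-1.452110; next y=3/10·(-0.459021)+1/4·(-1.452110)≈-0.500734

0 4 3.000 0.000
1 4 3.438 0.750
2 4 3.999 1.084
3 -3 -0.702 1.325
4 -3 -0.956 0.222
5 -3 -1.466 -0.173
6 -1 -0.489 -0.418
7 -1 -0.762 -0.248
8 -1 -0.937 -0.265
9 -1 -1.084 -0.314
10 -1 -1.217 -0.365
11 -1 -1.339 -0.414
12 -1 -1.452 -0.459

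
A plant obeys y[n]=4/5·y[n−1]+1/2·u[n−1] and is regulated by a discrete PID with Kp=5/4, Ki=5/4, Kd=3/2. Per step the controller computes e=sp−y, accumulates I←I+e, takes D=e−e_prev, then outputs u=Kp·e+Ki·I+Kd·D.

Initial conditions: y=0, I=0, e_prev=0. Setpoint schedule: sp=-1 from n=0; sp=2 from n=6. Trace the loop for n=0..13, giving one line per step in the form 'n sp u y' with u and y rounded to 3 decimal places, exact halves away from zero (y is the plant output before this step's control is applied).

0 -1 -4.000 0.000
1 -1 4.250 -2.000
2 -1 -7.600 0.525
3 -1 9.901 -3.380
4 -1 -15.488 2.247
5 -1 21.667 -5.947
6 2 -20.531 6.076
7 2 33.830 -5.404
8 2 -46.119 12.592
9 2 69.947 -12.986
10 2 -99.970 24.584
11 2 147.763 -30.317
12 2 -213.973 49.628
13 2 314.058 -67.284

(exact arithmetic carried between steps; '≈' marks a value shown rounded to 6 d.p. or computed from one; I and e_prev carry over from the previous line; the table rounds u and y to 3 d.p., halves away from zero)
n=0: y=0, sp=-1, e=sp−y=-1; I=-1, D=e−e_prev=-1; u=5/4·(-1)+5/4·(-1)+3/2·(-1)=-4; next y=4/5·0+1/2·(-4)=-2
n=1: y=-2, sp=-1, e=sp−y=1; I=0, D=e−e_prev=2; u=5/4·1+5/4·0+3/2·2=4.25; next y=4/5·(-2)+1/2·4.25=0.525
n=2: y=0.525, sp=-1, e=sp−y=-1.525; I=-1.525, D=e−e_prev=-2.525; u=5/4·(-1.525)+5/4·(-1.525)+3/2·(-2.525)=-7.6; next y=4/5·0.525+1/2·(-7.6)=-3.38
n=3: y=-3.38, sp=-1, e=sp−y=2.38; I=0.855, D=e−e_prev=3.905; u=5/4·2.38+5/4·0.855+3/2·3.905=9.90125; next y=4/5·(-3.38)+1/2·9.90125=2.246625
n=4: y=2.246625, sp=-1, e=sp−y=-3.246625; I=-2.391625, D=e−e_prev=-5.626625; u=5/4·(-3.246625)+5/4·(-2.391625)+3/2·(-5.626625)=-15.48775; next y=4/5·2.246625+1/2·(-15.48775)=-5.946575
n=5: y=-5.946575, sp=-1, e=sp−y=4.946575; I=2.55495, D=e−e_prev=8.1932; u=5/4·4.946575+5/4·2.55495+3/2·8.1932≈21.666706; next y=4/5·(-5.946575)+1/2·21.666706≈6.076093
n=6: y≈6.076093, sp=2, e=sp−y≈-4.076093; I≈-1.521143, D=e−e_prev≈-9.022668; u=5/4·(-4.076093)+5/4·(-1.521143)+3/2·(-9.022668)≈-20.530548; next y=4/5·6.076093+1/2·(-20.530548)≈-5.404399
n=7: y≈-5.404399, sp=2, e=sp−y≈7.404399; I≈5.883256, D=e−e_prev≈11.480492; u=5/4·7.404399+5/4·5.883256+3/2·11.480492≈33.830308; next y=4/5·(-5.404399)+1/2·33.830308≈12.591634
n=8: y≈12.591634, sp=2, e=sp−y≈-10.591634; I≈-4.708378, D=e−e_prev≈-17.996034; u=5/4·(-10.591634)+5/4·(-4.708378)+3/2·(-17.996034)≈-46.119067; next y=4/5·12.591634+1/2·(-46.119067)≈-12.986226
n=9: y≈-12.986226, sp=2, e=sp−y≈14.986226; I≈10.277847, D=e−e_prev≈25.577860; u=5/4·14.986226+5/4·10.277847+3/2·25.577860≈69.946882; next y=4/5·(-12.986226)+1/2·69.946882≈24.584460
n=10: y≈24.584460, sp=2, e=sp−y≈-22.584460; I≈-12.306613, D=e−e_prev≈-37.570686; u=5/4·(-22.584460)+5/4·(-12.306613)+3/2·(-37.570686)≈-99.969871; next y=4/5·24.584460+1/2·(-99.969871)≈-30.317367
n=11: y≈-30.317367, sp=2, e=sp−y≈32.317367; I≈20.010754, D=e−e_prev≈54.901827; u=5/4·32.317367+5/4·20.010754+3/2·54.901827≈147.762892; next y=4/5·(-30.317367)+1/2·147.762892≈49.627553
n=12: y≈49.627553, sp=2, e=sp−y≈-47.627553; I≈-27.616798, D=e−e_prev≈-79.944920; u=5/4·(-47.627553)+5/4·(-27.616798)+3/2·(-79.944920)≈-213.972818; next y=4/5·49.627553+1/2·(-213.972818)≈-67.284367
n=13: y≈-67.284367, sp=2, e=sp−y≈69.284367; I≈41.667569, D=e−e_prev≈116.911920; u=5/4·69.284367+5/4·41.667569+3/2·116.911920≈314.057799; next y=4/5·(-67.284367)+1/2·314.057799≈103.201406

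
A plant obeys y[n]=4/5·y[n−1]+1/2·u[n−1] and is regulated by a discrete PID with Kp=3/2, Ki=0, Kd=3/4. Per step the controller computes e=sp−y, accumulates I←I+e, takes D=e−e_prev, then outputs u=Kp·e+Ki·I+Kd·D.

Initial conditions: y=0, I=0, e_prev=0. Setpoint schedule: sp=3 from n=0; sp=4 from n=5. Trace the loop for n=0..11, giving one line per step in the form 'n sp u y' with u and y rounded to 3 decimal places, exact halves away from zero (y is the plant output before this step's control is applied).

(exact arithmetic carried between steps; '≈' marks a value shown rounded to 6 d.p. or computed from one; I and e_prev carry over from the previous line; the table rounds u and y to 3 d.p., halves away from zero)
n=0: y=0, sp=3, e=sp−y=3; I=3, D=e−e_prev=3; u=3/2·3+0·3+3/4·3=6.75; next y=4/5·0+1/2·6.75=3.375
n=1: y=3.375, sp=3, e=sp−y=-0.375; I=2.625, D=e−e_prev=-3.375; u=3/2·(-0.375)+0·2.625+3/4·(-3.375)=-3.09375; next y=4/5·3.375+1/2·(-3.09375)=1.153125
n=2: y=1.153125, sp=3, e=sp−y=1.846875; I=4.471875, D=e−e_prev=2.221875; u=3/2·1.846875+0·4.471875+3/4·2.221875≈4.436719; next y=4/5·1.153125+1/2·4.436719≈3.140859
n=3: y≈3.140859, sp=3, e=sp−y≈-0.140859; I≈4.331016, D=e−e_prev≈-1.987734; u=3/2·(-0.140859)+0·4.331016+3/4·(-1.987734)≈-1.702090; next y=4/5·3.140859+1/2·(-1.702090)≈1.661643
n=4: y≈1.661643, sp=3, e=sp−y≈1.338357; I≈5.669373, D=e−e_prev≈1.479217; u=3/2·1.338357+0·5.669373+3/4·1.479217≈3.116949; next y=4/5·1.661643+1/2·3.116949≈2.887788
n=5: y≈2.887788, sp=4, e=sp−y≈1.112212; I≈6.781585, D=e−e_prev≈-0.226146; u=3/2·1.112212+0·6.781585+3/4·(-0.226146)≈1.498708; next y=4/5·2.887788+1/2·1.498708≈3.059585
n=6: y≈3.059585, sp=4, e=sp−y≈0.940415; I≈7.722000, D=e−e_prev≈-0.171796; u=3/2·0.940415+0·7.722000+3/4·(-0.171796)≈1.281776; next y=4/5·3.059585+1/2·1.281776≈3.088556
n=7: y≈3.088556, sp=4, e=sp−y≈0.911444; I≈8.633444, D=e−e_prev≈-0.028971; u=3/2·0.911444+0·8.633444+3/4·(-0.028971)≈1.345438; next y=4/5·3.088556+1/2·1.345438≈3.143564
n=8: y≈3.143564, sp=4, e=sp−y≈0.856436; I≈9.489881, D=e−e_prev≈-0.055008; u=3/2·0.856436+0·9.489881+3/4·(-0.055008)≈1.243398; next y=4/5·3.143564+1/2·1.243398≈3.136550
n=9: y≈3.136550, sp=4, e=sp−y≈0.863450; I≈10.353330, D=e−e_prev≈0.007014; u=3/2·0.863450+0·10.353330+3/4·0.007014≈1.300435; next y=4/5·3.136550+1/2·1.300435≈3.159458
n=10: y≈3.159458, sp=4, e=sp−y≈0.840542; I≈11.193873, D=e−e_prev≈-0.022907; u=3/2·0.840542+0·11.193873+3/4·(-0.022907)≈1.243633; next y=4/5·3.159458+1/2·1.243633≈3.149383
n=11: y≈3.149383, sp=4, e=sp−y≈0.850617; I≈12.044490, D=e−e_prev≈0.010075; u=3/2·0.850617+0·12.044490+3/4·0.010075≈1.283482; next y=4/5·3.149383+1/2·1.283482≈3.161247

0 3 6.750 0.000
1 3 -3.094 3.375
2 3 4.437 1.153
3 3 -1.702 3.141
4 3 3.117 1.662
5 4 1.499 2.888
6 4 1.282 3.060
7 4 1.345 3.089
8 4 1.243 3.144
9 4 1.300 3.137
10 4 1.244 3.159
11 4 1.283 3.149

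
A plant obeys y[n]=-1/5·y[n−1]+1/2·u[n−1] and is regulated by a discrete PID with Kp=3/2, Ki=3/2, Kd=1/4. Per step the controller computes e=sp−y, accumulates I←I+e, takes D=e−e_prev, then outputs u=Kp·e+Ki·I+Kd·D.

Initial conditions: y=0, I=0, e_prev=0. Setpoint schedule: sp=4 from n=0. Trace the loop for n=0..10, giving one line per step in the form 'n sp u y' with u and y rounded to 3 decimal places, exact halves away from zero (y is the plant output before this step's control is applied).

0 4 13.000 0.000
1 4 -3.125 6.500
2 4 25.178 -2.863
3 4 -18.947 13.162
4 4 53.436 -12.106
5 4 -62.768 29.139
6 4 125.475 -37.212
7 4 -178.318 70.180
8 4 312.728 -103.195
9 4 -480.466 177.003
10 4 801.147 -275.634

(exact arithmetic carried between steps; '≈' marks a value shown rounded to 6 d.p. or computed from one; I and e_prev carry over from the previous line; the table rounds u and y to 3 d.p., halves away from zero)
n=0: y=0, sp=4, e=sp−y=4; I=4, D=e−e_prev=4; u=3/2·4+3/2·4+1/4·4=13; next y=-1/5·0+1/2·13=6.5
n=1: y=6.5, sp=4, e=sp−y=-2.5; I=1.5, D=e−e_prev=-6.5; u=3/2·(-2.5)+3/2·1.5+1/4·(-6.5)=-3.125; next y=-1/5·6.5+1/2·(-3.125)=-2.8625
n=2: y=-2.8625, sp=4, e=sp−y=6.8625; I=8.3625, D=e−e_prev=9.3625; u=3/2·6.8625+3/2·8.3625+1/4·9.3625=25.178125; next y=-1/5·(-2.8625)+1/2·25.178125≈13.161563
n=3: y≈13.161563, sp=4, e=sp−y≈-9.161563; I≈-0.799063, D=e−e_prev≈-16.024063; u=3/2·(-9.161563)+3/2·(-0.799063)+1/4·(-16.024063)≈-18.946953; next y=-1/5·13.161563+1/2·(-18.946953)≈-12.105789
n=4: y≈-12.105789, sp=4, e=sp−y≈16.105789; I≈15.306727, D=e−e_prev≈25.267352; u=3/2·16.105789+3/2·15.306727+1/4·25.267352≈53.435611; next y=-1/5·(-12.105789)+1/2·53.435611≈29.138963
n=5: y≈29.138963, sp=4, e=sp−y≈-25.138963; I≈-9.832237, D=e−e_prev≈-41.244753; u=3/2·(-25.138963)+3/2·(-9.832237)+1/4·(-41.244753)≈-62.767989; next y=-1/5·29.138963+1/2·(-62.767989)≈-37.211787
n=6: y≈-37.211787, sp=4, e=sp−y≈41.211787; I≈31.379550, D=e−e_prev≈66.350751; u=3/2·41.211787+3/2·31.379550+1/4·66.350751≈125.474693; next y=-1/5·(-37.211787)+1/2·125.474693≈70.179704
n=7: y≈70.179704, sp=4, e=sp−y≈-66.179704; I≈-34.800154, D=e−e_prev≈-107.391491; u=3/2·(-66.179704)+3/2·(-34.800154)+1/4·(-107.391491)≈-178.317660; next y=-1/5·70.179704+1/2·(-178.317660)≈-103.194771
n=8: y≈-103.194771, sp=4, e=sp−y≈107.194771; I≈72.394617, D=e−e_prev≈173.374475; u=3/2·107.194771+3/2·72.394617+1/4·173.374475≈312.727700; next y=-1/5·(-103.194771)+1/2·312.727700≈177.002804
n=9: y≈177.002804, sp=4, e=sp−y≈-173.002804; I≈-100.608187, D=e−e_prev≈-280.197575; u=3/2·(-173.002804)+3/2·(-100.608187)+1/4·(-280.197575)≈-480.465881; next y=-1/5·177.002804+1/2·(-480.465881)≈-275.633501
n=10: y≈-275.633501, sp=4, e=sp−y≈279.633501; I≈179.025314, D=e−e_prev≈452.636306; u=3/2·279.633501+3/2·179.025314+1/4·452.636306≈801.147300; next y=-1/5·(-275.633501)+1/2·801.147300≈455.700350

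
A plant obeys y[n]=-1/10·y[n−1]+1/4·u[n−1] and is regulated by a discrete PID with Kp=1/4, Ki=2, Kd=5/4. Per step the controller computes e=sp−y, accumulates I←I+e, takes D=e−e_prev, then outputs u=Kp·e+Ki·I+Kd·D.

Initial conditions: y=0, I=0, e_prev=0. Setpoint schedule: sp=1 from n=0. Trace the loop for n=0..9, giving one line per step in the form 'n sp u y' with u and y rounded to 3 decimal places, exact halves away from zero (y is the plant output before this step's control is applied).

(exact arithmetic carried between steps; '≈' marks a value shown rounded to 6 d.p. or computed from one; I and e_prev carry over from the previous line; the table rounds u and y to 3 d.p., halves away from zero)
n=0: y=0, sp=1, e=sp−y=1; I=1, D=e−e_prev=1; u=1/4·1+2·1+5/4·1=3.5; next y=-1/10·0+1/4·3.5=0.875
n=1: y=0.875, sp=1, e=sp−y=0.125; I=1.125, D=e−e_prev=-0.875; u=1/4·0.125+2·1.125+5/4·(-0.875)=1.1875; next y=-1/10·0.875+1/4·1.1875=0.209375
n=2: y=0.209375, sp=1, e=sp−y=0.790625; I=1.915625, D=e−e_prev=0.665625; u=1/4·0.790625+2·1.915625+5/4·0.665625≈4.860938; next y=-1/10·0.209375+1/4·4.860938≈1.194297
n=3: y≈1.194297, sp=1, e=sp−y≈-0.194297; I≈1.721328, D=e−e_prev≈-0.984922; u=1/4·(-0.194297)+2·1.721328+5/4·(-0.984922)≈2.162930; next y=-1/10·1.194297+1/4·2.162930≈0.421303
n=4: y≈0.421303, sp=1, e=sp−y≈0.578697; I≈2.300025, D=e−e_prev≈0.772994; u=1/4·0.578697+2·2.300025+5/4·0.772994≈5.710968; next y=-1/10·0.421303+1/4·5.710968≈1.385612
n=5: y≈1.385612, sp=1, e=sp−y≈-0.385612; I≈1.914414, D=e−e_prev≈-0.964309; u=1/4·(-0.385612)+2·1.914414+5/4·(-0.964309)≈2.527038; next y=-1/10·1.385612+1/4·2.527038≈0.493198
n=6: y≈0.493198, sp=1, e=sp−y≈0.506802; I≈2.421215, D=e−e_prev≈0.892413; u=1/4·0.506802+2·2.421215+5/4·0.892413≈6.084648; next y=-1/10·0.493198+1/4·6.084648≈1.471842
n=7: y≈1.471842, sp=1, e=sp−y≈-0.471842; I≈1.949373, D=e−e_prev≈-0.978644; u=1/4·(-0.471842)+2·1.949373+5/4·(-0.978644)≈2.557481; next y=-1/10·1.471842+1/4·2.557481≈0.492186
n=8: y≈0.492186, sp=1, e=sp−y≈0.507814; I≈2.457187, D=e−e_prev≈0.979656; u=1/4·0.507814+2·2.457187+5/4·0.979656≈6.265897; next y=-1/10·0.492186+1/4·6.265897≈1.517256
n=9: y≈1.517256, sp=1, e=sp−y≈-0.517256; I≈1.939931, D=e−e_prev≈-1.025070; u=1/4·(-0.517256)+2·1.939931+5/4·(-1.025070)≈2.469212; next y=-1/10·1.517256+1/4·2.469212≈0.465577

0 1 3.500 0.000
1 1 1.188 0.875
2 1 4.861 0.209
3 1 2.163 1.194
4 1 5.711 0.421
5 1 2.527 1.386
6 1 6.085 0.493
7 1 2.557 1.472
8 1 6.266 0.492
9 1 2.469 1.517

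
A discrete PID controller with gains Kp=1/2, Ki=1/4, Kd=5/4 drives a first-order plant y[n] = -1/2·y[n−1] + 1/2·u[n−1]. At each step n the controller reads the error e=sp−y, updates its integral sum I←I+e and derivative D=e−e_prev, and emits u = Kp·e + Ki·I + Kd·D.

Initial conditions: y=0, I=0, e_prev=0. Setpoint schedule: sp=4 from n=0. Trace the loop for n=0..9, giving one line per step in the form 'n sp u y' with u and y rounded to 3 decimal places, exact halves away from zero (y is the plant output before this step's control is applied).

(exact arithmetic carried between steps; '≈' marks a value shown rounded to 6 d.p. or computed from one; I and e_prev carry over from the previous line; the table rounds u and y to 3 d.p., halves away from zero)
n=0: y=0, sp=4, e=sp−y=4; I=4, D=e−e_prev=4; u=1/2·4+1/4·4+5/4·4=8; next y=-1/2·0+1/2·8=4
n=1: y=4, sp=4, e=sp−y=0; I=4, D=e−e_prev=-4; u=1/2·0+1/4·4+5/4·(-4)=-4; next y=-1/2·4+1/2·(-4)=-4
n=2: y=-4, sp=4, e=sp−y=8; I=12, D=e−e_prev=8; u=1/2·8+1/4·12+5/4·8=17; next y=-1/2·(-4)+1/2·17=10.5
n=3: y=10.5, sp=4, e=sp−y=-6.5; I=5.5, D=e−e_prev=-14.5; u=1/2·(-6.5)+1/4·5.5+5/4·(-14.5)=-20; next y=-1/2·10.5+1/2·(-20)=-15.25
n=4: y=-15.25, sp=4, e=sp−y=19.25; I=24.75, D=e−e_prev=25.75; u=1/2·19.25+1/4·24.75+5/4·25.75=48; next y=-1/2·(-15.25)+1/2·48=31.625
n=5: y=31.625, sp=4, e=sp−y=-27.625; I=-2.875, D=e−e_prev=-46.875; u=1/2·(-27.625)+1/4·(-2.875)+5/4·(-46.875)=-73.125; next y=-1/2·31.625+1/2·(-73.125)=-52.375
n=6: y=-52.375, sp=4, e=sp−y=56.375; I=53.5, D=e−e_prev=84; u=1/2·56.375+1/4·53.5+5/4·84=146.5625; next y=-1/2·(-52.375)+1/2·146.5625=99.46875
n=7: y=99.46875, sp=4, e=sp−y=-95.46875; I=-41.96875, D=e−e_prev=-151.84375; u=1/2·(-95.46875)+1/4·(-41.96875)+5/4·(-151.84375)=-248.03125; next y=-1/2·99.46875+1/2·(-248.03125)=-173.75
n=8: y=-173.75, sp=4, e=sp−y=177.75; I=135.78125, D=e−e_prev=273.21875; u=1/2·177.75+1/4·135.78125+5/4·273.21875=464.34375; next y=-1/2·(-173.75)+1/2·464.34375=319.046875
n=9: y=319.046875, sp=4, e=sp−y=-315.046875; I=-179.265625, D=e−e_prev=-492.796875; u=1/2·(-315.046875)+1/4·(-179.265625)+5/4·(-492.796875)≈-818.335938; next y=-1/2·319.046875+1/2·(-818.335938)≈-568.691406

0 4 8.000 0.000
1 4 -4.000 4.000
2 4 17.000 -4.000
3 4 -20.000 10.500
4 4 48.000 -15.250
5 4 -73.125 31.625
6 4 146.563 -52.375
7 4 -248.031 99.469
8 4 464.344 -173.750
9 4 -818.336 319.047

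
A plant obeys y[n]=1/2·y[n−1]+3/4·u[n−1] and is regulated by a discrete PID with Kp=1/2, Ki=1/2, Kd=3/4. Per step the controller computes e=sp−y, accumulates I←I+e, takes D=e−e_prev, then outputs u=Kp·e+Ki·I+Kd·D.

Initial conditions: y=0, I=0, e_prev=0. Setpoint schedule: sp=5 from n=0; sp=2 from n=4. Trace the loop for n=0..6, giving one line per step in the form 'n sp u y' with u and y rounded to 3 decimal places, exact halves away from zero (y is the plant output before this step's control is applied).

0 5 8.750 0.000
1 5 -3.984 6.563
2 5 11.128 0.293
3 5 -5.570 8.492
4 2 8.325 0.069
5 2 -5.643 6.278
6 2 9.775 -1.093

(exact arithmetic carried between steps; '≈' marks a value shown rounded to 6 d.p. or computed from one; I and e_prev carry over from the previous line; the table rounds u and y to 3 d.p., halves away from zero)
n=0: y=0, sp=5, e=sp−y=5; I=5, D=e−e_prev=5; u=1/2·5+1/2·5+3/4·5=8.75; next y=1/2·0+3/4·8.75=6.5625
n=1: y=6.5625, sp=5, e=sp−y=-1.5625; I=3.4375, D=e−e_prev=-6.5625; u=1/2·(-1.5625)+1/2·3.4375+3/4·(-6.5625)=-3.984375; next y=1/2·6.5625+3/4·(-3.984375)≈0.292969
n=2: y≈0.292969, sp=5, e=sp−y≈4.707031; I≈8.144531, D=e−e_prev≈6.269531; u=1/2·4.707031+1/2·8.144531+3/4·6.269531≈11.127930; next y=1/2·0.292969+3/4·11.127930≈8.492432
n=3: y≈8.492432, sp=5, e=sp−y≈-3.492432; I≈4.652100, D=e−e_prev≈-8.199463; u=1/2·(-3.492432)+1/2·4.652100+3/4·(-8.199463)≈-5.569763; next y=1/2·8.492432+3/4·(-5.569763)≈0.068893
n=4: y≈0.068893, sp=2, e=sp−y≈1.931107; I≈6.583206, D=e−e_prev≈5.423538; u=1/2·1.931107+1/2·6.583206+3/4·5.423538≈8.324810; next y=1/2·0.068893+3/4·8.324810≈6.278054
n=5: y≈6.278054, sp=2, e=sp−y≈-4.278054; I≈2.305152, D=e−e_prev≈-6.209161; u=1/2·(-4.278054)+1/2·2.305152+3/4·(-6.209161)≈-5.643322; next y=1/2·6.278054+3/4·(-5.643322)≈-1.093464
n=6: y≈-1.093464, sp=2, e=sp−y≈3.093464; I≈5.398616, D=e−e_prev≈7.371518; u=1/2·3.093464+1/2·5.398616+3/4·7.371518≈9.774679; next y=1/2·(-1.093464)+3/4·9.774679≈6.784277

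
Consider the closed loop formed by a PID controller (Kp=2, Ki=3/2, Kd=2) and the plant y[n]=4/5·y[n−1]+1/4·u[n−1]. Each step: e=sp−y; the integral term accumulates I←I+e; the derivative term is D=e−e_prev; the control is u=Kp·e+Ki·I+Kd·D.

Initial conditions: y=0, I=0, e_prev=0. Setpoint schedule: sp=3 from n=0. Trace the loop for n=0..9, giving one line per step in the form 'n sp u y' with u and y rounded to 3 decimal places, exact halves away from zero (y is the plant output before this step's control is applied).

(exact arithmetic carried between steps; '≈' marks a value shown rounded to 6 d.p. or computed from one; I and e_prev carry over from the previous line; the table rounds u and y to 3 d.p., halves away from zero)
n=0: y=0, sp=3, e=sp−y=3; I=3, D=e−e_prev=3; u=2·3+3/2·3+2·3=16.5; next y=4/5·0+1/4·16.5=4.125
n=1: y=4.125, sp=3, e=sp−y=-1.125; I=1.875, D=e−e_prev=-4.125; u=2·(-1.125)+3/2·1.875+2·(-4.125)=-7.6875; next y=4/5·4.125+1/4·(-7.6875)=1.378125
n=2: y=1.378125, sp=3, e=sp−y=1.621875; I=3.496875, D=e−e_prev=2.746875; u=2·1.621875+3/2·3.496875+2·2.746875≈13.982813; next y=4/5·1.378125+1/4·13.982813≈4.598203
n=3: y≈4.598203, sp=3, e=sp−y≈-1.598203; I≈1.898672, D=e−e_prev≈-3.220078; u=2·(-1.598203)+3/2·1.898672+2·(-3.220078)≈-6.788555; next y=4/5·4.598203+1/4·(-6.788555)≈1.981424
n=4: y≈1.981424, sp=3, e=sp−y≈1.018576; I≈2.917248, D=e−e_prev≈2.616779; u=2·1.018576+3/2·2.917248+2·2.616779≈11.646583; next y=4/5·1.981424+1/4·11.646583≈4.496785
n=5: y≈4.496785, sp=3, e=sp−y≈-1.496785; I≈1.420463, D=e−e_prev≈-2.515361; u=2·(-1.496785)+3/2·1.420463+2·(-2.515361)≈-5.893597; next y=4/5·4.496785+1/4·(-5.893597)≈2.124029
n=6: y≈2.124029, sp=3, e=sp−y≈0.875971; I≈2.296435, D=e−e_prev≈2.372756; u=2·0.875971+3/2·2.296435+2·2.372756≈9.942107; next y=4/5·2.124029+1/4·9.942107≈4.184750
n=7: y≈4.184750, sp=3, e=sp−y≈-1.184750; I≈1.111685, D=e−e_prev≈-2.060721; u=2·(-1.184750)+3/2·1.111685+2·(-2.060721)≈-4.823414; next y=4/5·4.184750+1/4·(-4.823414)≈2.141946
n=8: y≈2.141946, sp=3, e=sp−y≈0.858054; I≈1.969739, D=e−e_prev≈2.042803; u=2·0.858054+3/2·1.969739+2·2.042803≈8.756322; next y=4/5·2.141946+1/4·8.756322≈3.902638
n=9: y≈3.902638, sp=3, e=sp−y≈-0.902638; I≈1.067101, D=e−e_prev≈-1.760691; u=2·(-0.902638)+3/2·1.067101+2·(-1.760691)≈-3.726006; next y=4/5·3.902638+1/4·(-3.726006)≈2.190609

0 3 16.500 0.000
1 3 -7.688 4.125
2 3 13.983 1.378
3 3 -6.789 4.598
4 3 11.647 1.981
5 3 -5.894 4.497
6 3 9.942 2.124
7 3 -4.823 4.185
8 3 8.756 2.142
9 3 -3.726 3.903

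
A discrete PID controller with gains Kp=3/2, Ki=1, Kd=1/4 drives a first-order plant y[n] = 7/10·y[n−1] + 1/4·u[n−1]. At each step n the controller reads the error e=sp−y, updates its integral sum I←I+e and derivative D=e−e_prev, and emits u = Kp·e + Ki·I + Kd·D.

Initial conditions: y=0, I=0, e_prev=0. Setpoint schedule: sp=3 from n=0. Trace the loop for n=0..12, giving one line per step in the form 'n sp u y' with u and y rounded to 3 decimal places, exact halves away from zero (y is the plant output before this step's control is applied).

0 3 8.250 0.000
1 3 4.828 2.063
2 3 4.663 2.651
3 3 4.141 3.021
4 3 3.858 3.150
5 3 3.686 3.170
6 3 3.602 3.140
7 3 3.569 3.099
8 3 3.563 3.061
9 3 3.568 3.034
10 3 3.577 3.016
11 3 3.586 3.005
12 3 3.592 3.000

(exact arithmetic carried between steps; '≈' marks a value shown rounded to 6 d.p. or computed from one; I and e_prev carry over from the previous line; the table rounds u and y to 3 d.p., halves away from zero)
n=0: y=0, sp=3, e=sp−y=3; I=3, D=e−e_prev=3; u=3/2·3+1·3+1/4·3=8.25; next y=7/10·0+1/4·8.25=2.0625
n=1: y=2.0625, sp=3, e=sp−y=0.9375; I=3.9375, D=e−e_prev=-2.0625; u=3/2·0.9375+1·3.9375+1/4·(-2.0625)=4.828125; next y=7/10·2.0625+1/4·4.828125≈2.650781
n=2: y≈2.650781, sp=3, e=sp−y≈0.349219; I≈4.286719, D=e−e_prev≈-0.588281; u=3/2·0.349219+1·4.286719+1/4·(-0.588281)≈4.663477; next y=7/10·2.650781+1/4·4.663477≈3.021416
n=3: y≈3.021416, sp=3, e=sp−y≈-0.021416; I≈4.265303, D=e−e_prev≈-0.370635; u=3/2·(-0.021416)+1·4.265303+1/4·(-0.370635)≈4.140520; next y=7/10·3.021416+1/4·4.140520≈3.150121
n=4: y≈3.150121, sp=3, e=sp−y≈-0.150121; I≈4.115182, D=e−e_prev≈-0.128705; u=3/2·(-0.150121)+1·4.115182+1/4·(-0.128705)≈3.857823; next y=7/10·3.150121+1/4·3.857823≈3.169541
n=5: y≈3.169541, sp=3, e=sp−y≈-0.169541; I≈3.945641, D=e−e_prev≈-0.019419; u=3/2·(-0.169541)+1·3.945641+1/4·(-0.019419)≈3.686475; next y=7/10·3.169541+1/4·3.686475≈3.140297
n=6: y≈3.140297, sp=3, e=sp−y≈-0.140297; I≈3.805344, D=e−e_prev≈0.029243; u=3/2·(-0.140297)+1·3.805344+1/4·0.029243≈3.602209; next y=7/10·3.140297+1/4·3.602209≈3.098760
n=7: y≈3.098760, sp=3, e=sp−y≈-0.098760; I≈3.706583, D=e−e_prev≈0.041537; u=3/2·(-0.098760)+1·3.706583+1/4·0.041537≈3.568827; next y=7/10·3.098760+1/4·3.568827≈3.061339
n=8: y≈3.061339, sp=3, e=sp−y≈-0.061339; I≈3.645244, D=e−e_prev≈0.037421; u=3/2·(-0.061339)+1·3.645244+1/4·0.037421≈3.562591; next y=7/10·3.061339+1/4·3.562591≈3.033585
n=9: y≈3.033585, sp=3, e=sp−y≈-0.033585; I≈3.611659, D=e−e_prev≈0.027754; u=3/2·(-0.033585)+1·3.611659+1/4·0.027754≈3.568220; next y=7/10·3.033585+1/4·3.568220≈3.015565
n=10: y≈3.015565, sp=3, e=sp−y≈-0.015565; I≈3.596095, D=e−e_prev≈0.018020; u=3/2·(-0.015565)+1·3.596095+1/4·0.018020≈3.577253; next y=7/10·3.015565+1/4·3.577253≈3.005208
n=11: y≈3.005208, sp=3, e=sp−y≈-0.005208; I≈3.590886, D=e−e_prev≈0.010356; u=3/2·(-0.005208)+1·3.590886+1/4·0.010356≈3.585663; next y=7/10·3.005208+1/4·3.585663≈3.000062
n=12: y≈3.000062, sp=3, e=sp−y≈-0.000062; I≈3.590825, D=e−e_prev≈0.005147; u=3/2·(-0.000062)+1·3.590825+1/4·0.005147≈3.592019; next y=7/10·3.000062+1/4·3.592019≈2.998048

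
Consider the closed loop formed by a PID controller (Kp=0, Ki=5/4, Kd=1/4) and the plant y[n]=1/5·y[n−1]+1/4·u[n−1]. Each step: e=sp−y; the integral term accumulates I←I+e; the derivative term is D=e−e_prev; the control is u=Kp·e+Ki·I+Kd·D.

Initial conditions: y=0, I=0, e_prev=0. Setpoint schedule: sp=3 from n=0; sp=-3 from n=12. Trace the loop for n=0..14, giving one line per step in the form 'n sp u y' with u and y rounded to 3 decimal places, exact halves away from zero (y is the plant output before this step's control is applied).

0 3 4.500 0.000
1 3 5.813 1.125
2 3 7.608 1.678
3 3 8.559 2.238
4 3 9.128 2.587
5 3 9.413 2.799
6 3 9.546 2.913
7 3 9.599 2.969
8 3 9.615 2.994
9 3 9.616 3.002
10 3 9.612 3.004
11 3 9.608 3.004
12 -3 0.605 3.003
13 -3 -2.023 0.752
14 -3 -5.614 -0.355

(exact arithmetic carried between steps; '≈' marks a value shown rounded to 6 d.p. or computed from one; I and e_prev carry over from the previous line; the table rounds u and y to 3 d.p., halves away from zero)
n=0: y=0, sp=3, e=sp−y=3; I=3, D=e−e_prev=3; u=0·3+5/4·3+1/4·3=4.5; next y=1/5·0+1/4·4.5=1.125
n=1: y=1.125, sp=3, e=sp−y=1.875; I=4.875, D=e−e_prev=-1.125; u=0·1.875+5/4·4.875+1/4·(-1.125)=5.8125; next y=1/5·1.125+1/4·5.8125=1.678125
n=2: y=1.678125, sp=3, e=sp−y=1.321875; I=6.196875, D=e−e_prev=-0.553125; u=0·1.321875+5/4·6.196875+1/4·(-0.553125)≈7.607813; next y=1/5·1.678125+1/4·7.607813≈2.237578
n=3: y≈2.237578, sp=3, e=sp−y≈0.762422; I≈6.959297, D=e−e_prev≈-0.559453; u=0·0.762422+5/4·6.959297+1/4·(-0.559453)≈8.559258; next y=1/5·2.237578+1/4·8.559258≈2.587330
n=4: y≈2.587330, sp=3, e=sp−y≈0.412670; I≈7.371967, D=e−e_prev≈-0.349752; u=0·0.412670+5/4·7.371967+1/4·(-0.349752)≈9.127521; next y=1/5·2.587330+1/4·9.127521≈2.799346
n=5: y≈2.799346, sp=3, e=sp−y≈0.200654; I≈7.572621, D=e−e_prev≈-0.212016; u=0·0.200654+5/4·7.572621+1/4·(-0.212016)≈9.412772; next y=1/5·2.799346+1/4·9.412772≈2.913062
n=6: y≈2.913062, sp=3, e=sp−y≈0.086938; I≈7.659558, D=e−e_prev≈-0.113716; u=0·0.086938+5/4·7.659558+1/4·(-0.113716)≈9.546019; next y=1/5·2.913062+1/4·9.546019≈2.969117
n=7: y≈2.969117, sp=3, e=sp−y≈0.030883; I≈7.690441, D=e−e_prev≈-0.056055; u=0·0.030883+5/4·7.690441+1/4·(-0.056055)≈9.599038; next y=1/5·2.969117+1/4·9.599038≈2.993583
n=8: y≈2.993583, sp=3, e=sp−y≈0.006417; I≈7.696858, D=e−e_prev≈-0.024466; u=0·0.006417+5/4·7.696858+1/4·(-0.024466)≈9.614957; next y=1/5·2.993583+1/4·9.614957≈3.002456
n=9: y≈3.002456, sp=3, e=sp−y≈-0.002456; I≈7.694403, D=e−e_prev≈-0.008873; u=0·(-0.002456)+5/4·7.694403+1/4·(-0.008873)≈9.615785; next y=1/5·3.002456+1/4·9.615785≈3.004437
n=10: y≈3.004437, sp=3, e=sp−y≈-0.004437; I≈7.689965, D=e−e_prev≈-0.001982; u=0·(-0.004437)+5/4·7.689965+1/4·(-0.001982)≈9.611961; next y=1/5·3.004437+1/4·9.611961≈3.003878
n=11: y≈3.003878, sp=3, e=sp−y≈-0.003878; I≈7.686087, D=e−e_prev≈0.000560; u=0·(-0.003878)+5/4·7.686087+1/4·0.000560≈9.607749; next y=1/5·3.003878+1/4·9.607749≈3.002713
n=12: y≈3.002713, sp=-3, e=sp−y≈-6.002713; I≈1.683375, D=e−e_prev≈-5.998835; u=0·(-6.002713)+5/4·1.683375+1/4·(-5.998835)≈0.604509; next y=1/5·3.002713+1/4·0.604509≈0.751670
n=13: y≈0.751670, sp=-3, e=sp−y≈-3.751670; I≈-2.068295, D=e−e_prev≈2.251043; u=0·(-3.751670)+5/4·(-2.068295)+1/4·2.251043≈-2.022608; next y=1/5·0.751670+1/4·(-2.022608)≈-0.355318
n=14: y≈-0.355318, sp=-3, e=sp−y≈-2.644682; I≈-4.712977, D=e−e_prev≈1.106988; u=0·(-2.644682)+5/4·(-4.712977)+1/4·1.106988≈-5.614475; next y=1/5·(-0.355318)+1/4·(-5.614475)≈-1.474682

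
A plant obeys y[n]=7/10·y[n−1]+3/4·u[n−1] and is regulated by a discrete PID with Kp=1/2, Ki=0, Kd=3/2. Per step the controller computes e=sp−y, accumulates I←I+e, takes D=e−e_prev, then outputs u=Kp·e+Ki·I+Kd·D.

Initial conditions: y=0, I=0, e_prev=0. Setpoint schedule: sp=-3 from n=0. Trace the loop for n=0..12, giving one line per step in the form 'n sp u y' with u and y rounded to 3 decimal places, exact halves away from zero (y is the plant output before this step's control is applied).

0 -3 -6.000 0.000
1 -3 7.500 -4.500
2 -3 -13.200 2.475
3 -3 18.548 -8.168
4 -3 -30.138 8.193
5 -3 44.526 -16.868
6 -3 -69.976 21.587
7 -3 105.623 -37.371
8 -3 -163.672 53.057
9 -3 249.314 -85.614
10 -3 -384.032 127.056
11 -3 587.253 -199.085
12 -3 -902.288 301.080

(exact arithmetic carried between steps; '≈' marks a value shown rounded to 6 d.p. or computed from one; I and e_prev carry over from the previous line; the table rounds u and y to 3 d.p., halves away from zero)
n=0: y=0, sp=-3, e=sp−y=-3; I=-3, D=e−e_prev=-3; u=1/2·(-3)+0·(-3)+3/2·(-3)=-6; next y=7/10·0+3/4·(-6)=-4.5
n=1: y=-4.5, sp=-3, e=sp−y=1.5; I=-1.5, D=e−e_prev=4.5; u=1/2·1.5+0·(-1.5)+3/2·4.5=7.5; next y=7/10·(-4.5)+3/4·7.5=2.475
n=2: y=2.475, sp=-3, e=sp−y=-5.475; I=-6.975, D=e−e_prev=-6.975; u=1/2·(-5.475)+0·(-6.975)+3/2·(-6.975)=-13.2; next y=7/10·2.475+3/4·(-13.2)=-8.1675
n=3: y=-8.1675, sp=-3, e=sp−y=5.1675; I=-1.8075, D=e−e_prev=10.6425; u=1/2·5.1675+0·(-1.8075)+3/2·10.6425=18.5475; next y=7/10·(-8.1675)+3/4·18.5475=8.193375
n=4: y=8.193375, sp=-3, e=sp−y=-11.193375; I=-13.000875, D=e−e_prev=-16.360875; u=1/2·(-11.193375)+0·(-13.000875)+3/2·(-16.360875)=-30.138; next y=7/10·8.193375+3/4·(-30.138)≈-16.868138
n=5: y≈-16.868138, sp=-3, e=sp−y≈13.868138; I≈0.867263, D=e−e_prev≈25.061513; u=1/2·13.868138+0·0.867263+3/2·25.061513≈44.526338; next y=7/10·(-16.868138)+3/4·44.526338≈21.587057
n=6: y≈21.587057, sp=-3, e=sp−y≈-24.587057; I≈-23.719794, D=e−e_prev≈-38.455194; u=1/2·(-24.587057)+0·(-23.719794)+3/2·(-38.455194)≈-69.97632; next y=7/10·21.587057+3/4·(-69.97632)≈-37.371300
n=7: y≈-37.371300, sp=-3, e=sp−y≈34.371300; I≈10.651506, D=e−e_prev≈58.958357; u=1/2·34.371300+0·10.651506+3/2·58.958357≈105.623186; next y=7/10·(-37.371300)+3/4·105.623186≈53.057479
n=8: y≈53.057479, sp=-3, e=sp−y≈-56.057479; I≈-45.405973, D=e−e_prev≈-90.428779; u=1/2·(-56.057479)+0·(-45.405973)+3/2·(-90.428779)≈-163.671909; next y=7/10·53.057479+3/4·(-163.671909)≈-85.613696
n=9: y≈-85.613696, sp=-3, e=sp−y≈82.613696; I≈37.207723, D=e−e_prev≈138.671175; u=1/2·82.613696+0·37.207723+3/2·138.671175≈249.313611; next y=7/10·(-85.613696)+3/4·249.313611≈127.055621
n=10: y≈127.055621, sp=-3, e=sp−y≈-130.055621; I≈-92.847898, D=e−e_prev≈-212.669317; u=1/2·(-130.055621)+0·(-92.847898)+3/2·(-212.669317)≈-384.031786; next y=7/10·127.055621+3/4·(-384.031786)≈-199.084905
n=11: y≈-199.084905, sp=-3, e=sp−y≈196.084905; I≈103.237007, D=e−e_prev≈326.140526; u=1/2·196.084905+0·103.237007+3/2·326.140526≈587.253241; next y=7/10·(-199.084905)+3/4·587.253241≈301.080497
n=12: y≈301.080497, sp=-3, e=sp−y≈-304.080497; I≈-200.843491, D=e−e_prev≈-500.165402; u=1/2·(-304.080497)+0·(-200.843491)+3/2·(-500.165402)≈-902.288351; next y=7/10·301.080497+3/4·(-902.288351)≈-465.959916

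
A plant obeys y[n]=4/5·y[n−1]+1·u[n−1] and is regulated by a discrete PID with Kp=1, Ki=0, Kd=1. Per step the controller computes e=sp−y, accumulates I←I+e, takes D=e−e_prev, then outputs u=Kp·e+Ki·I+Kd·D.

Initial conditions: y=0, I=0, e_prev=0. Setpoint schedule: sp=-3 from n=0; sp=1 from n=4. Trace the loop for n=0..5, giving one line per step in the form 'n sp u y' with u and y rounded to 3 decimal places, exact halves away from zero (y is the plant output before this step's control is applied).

(exact arithmetic carried between steps; '≈' marks a value shown rounded to 6 d.p. or computed from one; I and e_prev carry over from the previous line; the table rounds u and y to 3 d.p., halves away from zero)
n=0: y=0, sp=-3, e=sp−y=-3; I=-3, D=e−e_prev=-3; u=1·(-3)+0·(-3)+1·(-3)=-6; next y=4/5·0+1·(-6)=-6
n=1: y=-6, sp=-3, e=sp−y=3; I=0, D=e−e_prev=6; u=1·3+0·0+1·6=9; next y=4/5·(-6)+1·9=4.2
n=2: y=4.2, sp=-3, e=sp−y=-7.2; I=-7.2, D=e−e_prev=-10.2; u=1·(-7.2)+0·(-7.2)+1·(-10.2)=-17.4; next y=4/5·4.2+1·(-17.4)=-14.04
n=3: y=-14.04, sp=-3, e=sp−y=11.04; I=3.84, D=e−e_prev=18.24; u=1·11.04+0·3.84+1·18.24=29.28; next y=4/5·(-14.04)+1·29.28=18.048
n=4: y=18.048, sp=1, e=sp−y=-17.048; I=-13.208, D=e−e_prev=-28.088; u=1·(-17.048)+0·(-13.208)+1·(-28.088)=-45.136; next y=4/5·18.048+1·(-45.136)=-30.6976
n=5: y=-30.6976, sp=1, e=sp−y=31.6976; I=18.4896, D=e−e_prev=48.7456; u=1·31.6976+0·18.4896+1·48.7456=80.4432; next y=4/5·(-30.6976)+1·80.4432=55.88512

0 -3 -6.000 0.000
1 -3 9.000 -6.000
2 -3 -17.400 4.200
3 -3 29.280 -14.040
4 1 -45.136 18.048
5 1 80.443 -30.698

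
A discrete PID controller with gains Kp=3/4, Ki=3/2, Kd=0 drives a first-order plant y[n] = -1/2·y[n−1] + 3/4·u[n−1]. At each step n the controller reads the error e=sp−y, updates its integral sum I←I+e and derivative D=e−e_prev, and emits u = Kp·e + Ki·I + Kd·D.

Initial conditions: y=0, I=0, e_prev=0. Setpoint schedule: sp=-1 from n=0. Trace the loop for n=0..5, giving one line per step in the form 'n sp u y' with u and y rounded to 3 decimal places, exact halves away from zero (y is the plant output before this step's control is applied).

0 -1 -2.250 0.000
1 -1 0.047 -1.688
2 -1 -4.696 0.879
3 -1 3.377 -3.962
4 -1 -11.250 4.513
5 -1 14.697 -10.694

(exact arithmetic carried between steps; '≈' marks a value shown rounded to 6 d.p. or computed from one; I and e_prev carry over from the previous line; the table rounds u and y to 3 d.p., halves away from zero)
n=0: y=0, sp=-1, e=sp−y=-1; I=-1, D=e−e_prev=-1; u=3/4·(-1)+3/2·(-1)+0·(-1)=-2.25; next y=-1/2·0+3/4·(-2.25)=-1.6875
n=1: y=-1.6875, sp=-1, e=sp−y=0.6875; I=-0.3125, D=e−e_prev=1.6875; u=3/4·0.6875+3/2·(-0.3125)+0·1.6875=0.046875; next y=-1/2·(-1.6875)+3/4·0.046875≈0.878906
n=2: y≈0.878906, sp=-1, e=sp−y≈-1.878906; I≈-2.191406, D=e−e_prev≈-2.566406; u=3/4·(-1.878906)+3/2·(-2.191406)+0·(-2.566406)≈-4.696289; next y=-1/2·0.878906+3/4·(-4.696289)≈-3.961670
n=3: y≈-3.961670, sp=-1, e=sp−y≈2.961670; I≈0.770264, D=e−e_prev≈4.840576; u=3/4·2.961670+3/2·0.770264+0·4.840576≈3.376648; next y=-1/2·(-3.961670)+3/4·3.376648≈4.513321
n=4: y≈4.513321, sp=-1, e=sp−y≈-5.513321; I≈-4.743057, D=e−e_prev≈-8.474991; u=3/4·(-5.513321)+3/2·(-4.743057)+0·(-8.474991)≈-11.249577; next y=-1/2·4.513321+3/4·(-11.249577)≈-10.693843
n=5: y≈-10.693843, sp=-1, e=sp−y≈9.693843; I≈4.950786, D=e−e_prev≈15.207164; u=3/4·9.693843+3/2·4.950786+0·15.207164≈14.696561; next y=-1/2·(-10.693843)+3/4·14.696561≈16.369342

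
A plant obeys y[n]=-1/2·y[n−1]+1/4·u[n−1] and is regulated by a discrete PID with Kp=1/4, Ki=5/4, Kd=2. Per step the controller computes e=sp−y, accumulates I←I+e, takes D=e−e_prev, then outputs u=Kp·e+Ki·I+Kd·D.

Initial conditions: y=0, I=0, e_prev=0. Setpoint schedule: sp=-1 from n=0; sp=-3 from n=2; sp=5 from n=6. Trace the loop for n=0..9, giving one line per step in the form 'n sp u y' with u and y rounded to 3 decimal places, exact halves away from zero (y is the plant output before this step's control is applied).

(exact arithmetic carried between steps; '≈' marks a value shown rounded to 6 d.p. or computed from one; I and e_prev carry over from the previous line; the table rounds u and y to 3 d.p., halves away from zero)
n=0: y=0, sp=-1, e=sp−y=-1; I=-1, D=e−e_prev=-1; u=1/4·(-1)+5/4·(-1)+2·(-1)=-3.5; next y=-1/2·0+1/4·(-3.5)=-0.875
n=1: y=-0.875, sp=-1, e=sp−y=-0.125; I=-1.125, D=e−e_prev=0.875; u=1/4·(-0.125)+5/4·(-1.125)+2·0.875=0.3125; next y=-1/2·(-0.875)+1/4·0.3125=0.515625
n=2: y=0.515625, sp=-3, e=sp−y=-3.515625; I=-4.640625, D=e−e_prev=-3.390625; u=1/4·(-3.515625)+5/4·(-4.640625)+2·(-3.390625)≈-13.460938; next y=-1/2·0.515625+1/4·(-13.460938)≈-3.623047
n=3: y≈-3.623047, sp=-3, e=sp−y≈0.623047; I≈-4.017578, D=e−e_prev≈4.138672; u=1/4·0.623047+5/4·(-4.017578)+2·4.138672≈3.411133; next y=-1/2·(-3.623047)+1/4·3.411133≈2.664307
n=4: y≈2.664307, sp=-3, e=sp−y≈-5.664307; I≈-9.681885, D=e−e_prev≈-6.287354; u=1/4·(-5.664307)+5/4·(-9.681885)+2·(-6.287354)≈-26.093140; next y=-1/2·2.664307+1/4·(-26.093140)≈-7.855438
n=5: y≈-7.855438, sp=-3, e=sp−y≈4.855438; I≈-4.826447, D=e−e_prev≈10.519745; u=1/4·4.855438+5/4·(-4.826447)+2·10.519745≈16.220291; next y=-1/2·(-7.855438)+1/4·16.220291≈7.982792
n=6: y≈7.982792, sp=5, e=sp−y≈-2.982792; I≈-7.809238, D=e−e_prev≈-7.838230; u=1/4·(-2.982792)+5/4·(-7.809238)+2·(-7.838230)≈-26.183706; next y=-1/2·7.982792+1/4·(-26.183706)≈-10.537323
n=7: y≈-10.537323, sp=5, e=sp−y≈15.537323; I≈7.728084, D=e−e_prev≈18.520114; u=1/4·15.537323+5/4·7.728084+2·18.520114≈50.584665; next y=-1/2·(-10.537323)+1/4·50.584665≈17.914827
n=8: y≈17.914827, sp=5, e=sp−y≈-12.914827; I≈-5.186743, D=e−e_prev≈-28.452150; u=1/4·(-12.914827)+5/4·(-5.186743)+2·(-28.452150)≈-66.616436; next y=-1/2·17.914827+1/4·(-66.616436)≈-25.611523
n=9: y≈-25.611523, sp=5, e=sp−y≈30.611523; I≈25.424779, D=e−e_prev≈43.526350; u=1/4·30.611523+5/4·25.424779+2·43.526350≈126.486555; next y=-1/2·(-25.611523)+1/4·126.486555≈44.427400

0 -1 -3.500 0.000
1 -1 0.313 -0.875
2 -3 -13.461 0.516
3 -3 3.411 -3.623
4 -3 -26.093 2.664
5 -3 16.220 -7.855
6 5 -26.184 7.983
7 5 50.585 -10.537
8 5 -66.616 17.915
9 5 126.487 -25.612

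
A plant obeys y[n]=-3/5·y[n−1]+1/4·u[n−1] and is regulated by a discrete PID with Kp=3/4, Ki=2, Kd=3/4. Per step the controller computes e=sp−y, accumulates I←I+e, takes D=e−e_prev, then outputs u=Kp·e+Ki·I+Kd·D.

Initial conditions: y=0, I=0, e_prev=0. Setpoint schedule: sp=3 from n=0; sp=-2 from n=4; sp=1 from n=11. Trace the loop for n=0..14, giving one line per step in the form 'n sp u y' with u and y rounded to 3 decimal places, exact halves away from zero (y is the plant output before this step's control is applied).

0 3 10.500 0.000
1 3 5.063 2.625
2 3 18.052 -0.309
3 3 4.942 4.699
4 -2 9.788 -1.584
5 -2 -9.439 3.397
6 -2 10.786 -4.398
7 -2 -24.332 5.335
8 -2 19.466 -9.284
9 -2 -45.954 10.437
10 -2 42.620 -17.751
11 1 -73.216 21.305
12 1 96.589 -31.087
13 1 -137.135 42.800
14 1 194.352 -59.963

(exact arithmetic carried between steps; '≈' marks a value shown rounded to 6 d.p. or computed from one; I and e_prev carry over from the previous line; the table rounds u and y to 3 d.p., halves away from zero)
n=0: y=0, sp=3, e=sp−y=3; I=3, D=e−e_prev=3; u=3/4·3+2·3+3/4·3=10.5; next y=-3/5·0+1/4·10.5=2.625
n=1: y=2.625, sp=3, e=sp−y=0.375; I=3.375, D=e−e_prev=-2.625; u=3/4·0.375+2·3.375+3/4·(-2.625)=5.0625; next y=-3/5·2.625+1/4·5.0625=-0.309375
n=2: y=-0.309375, sp=3, e=sp−y=3.309375; I=6.684375, D=e−e_prev=2.934375; u=3/4·3.309375+2·6.684375+3/4·2.934375≈18.051563; next y=-3/5·(-0.309375)+1/4·18.051563≈4.698516
n=3: y≈4.698516, sp=3, e=sp−y≈-1.698516; I≈4.985859, D=e−e_prev≈-5.007891; u=3/4·(-1.698516)+2·4.985859+3/4·(-5.007891)≈4.941914; next y=-3/5·4.698516+1/4·4.941914≈-1.583631
n=4: y≈-1.583631, sp=-2, e=sp−y≈-0.416369; I≈4.569490, D=e−e_prev≈1.282146; u=3/4·(-0.416369)+2·4.569490+3/4·1.282146≈9.788313; next y=-3/5·(-1.583631)+1/4·9.788313≈3.397257
n=5: y≈3.397257, sp=-2, e=sp−y≈-5.397257; I≈-0.827767, D=e−e_prev≈-4.980888; u=3/4·(-5.397257)+2·(-0.827767)+3/4·(-4.980888)≈-9.439142; next y=-3/5·3.397257+1/4·(-9.439142)≈-4.398140
n=6: y≈-4.398140, sp=-2, e=sp−y≈2.398140; I≈1.570373, D=e−e_prev≈7.795396; u=3/4·2.398140+2·1.570373+3/4·7.795396≈10.785898; next y=-3/5·(-4.398140)+1/4·10.785898≈5.335358
n=7: y≈5.335358, sp=-2, e=sp−y≈-7.335358; I≈-5.764985, D=e−e_prev≈-9.733498; u=3/4·(-7.335358)+2·(-5.764985)+3/4·(-9.733498)≈-24.331613; next y=-3/5·5.335358+1/4·(-24.331613)≈-9.284118
n=8: y≈-9.284118, sp=-2, e=sp−y≈7.284118; I≈1.519133, D=e−e_prev≈14.619476; u=3/4·7.284118+2·1.519133+3/4·14.619476≈19.465961; next y=-3/5·(-9.284118)+1/4·19.465961≈10.436961
n=9: y≈10.436961, sp=-2, e=sp−y≈-12.436961; I≈-10.917828, D=e−e_prev≈-19.721079; u=3/4·(-12.436961)+2·(-10.917828)+3/4·(-19.721079)≈-45.954187; next y=-3/5·10.436961+1/4·(-45.954187)≈-17.750723
n=10: y≈-17.750723, sp=-2, e=sp−y≈15.750723; I≈4.832895, D=e−e_prev≈28.187685; u=3/4·15.750723+2·4.832895+3/4·28.187685≈42.619596; next y=-3/5·(-17.750723)+1/4·42.619596≈21.305333
n=11: y≈21.305333, sp=1, e=sp−y≈-20.305333; I≈-15.472438, D=e−e_prev≈-36.056057; u=3/4·(-20.305333)+2·(-15.472438)+3/4·(-36.056057)≈-73.215918; next y=-3/5·21.305333+1/4·(-73.215918)≈-31.087180
n=12: y≈-31.087180, sp=1, e=sp−y≈32.087180; I≈16.614741, D=e−e_prev≈52.392513; u=3/4·32.087180+2·16.614741+3/4·52.392513≈96.589252; next y=-3/5·(-31.087180)+1/4·96.589252≈42.799621
n=13: y≈42.799621, sp=1, e=sp−y≈-41.799621; I≈-25.184879, D=e−e_prev≈-73.886800; u=3/4·(-41.799621)+2·(-25.184879)+3/4·(-73.886800)≈-137.134574; next y=-3/5·42.799621+1/4·(-137.134574)≈-59.963416
n=14: y≈-59.963416, sp=1, e=sp−y≈60.963416; I≈35.778537, D=e−e_prev≈102.763037; u=3/4·60.963416+2·35.778537+3/4·102.763037≈194.351913; next y=-3/5·(-59.963416)+1/4·194.351913≈84.566028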